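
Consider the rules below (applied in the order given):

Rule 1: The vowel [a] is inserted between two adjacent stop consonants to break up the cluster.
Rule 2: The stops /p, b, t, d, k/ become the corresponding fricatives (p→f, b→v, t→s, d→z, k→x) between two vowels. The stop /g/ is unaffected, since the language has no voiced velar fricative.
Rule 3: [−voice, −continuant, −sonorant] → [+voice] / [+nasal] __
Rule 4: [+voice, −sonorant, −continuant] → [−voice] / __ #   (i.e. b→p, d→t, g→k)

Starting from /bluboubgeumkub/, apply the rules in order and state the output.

Rule 1 (stop-cluster a-epenthesis): /b/ and /g/ form a stop–stop cluster, so [a] is inserted between them. /bluboubgeumkub/ → bluboubageumkub.
Rule 2 (intervocalic spirantization): /b/ is a stop between vowels /u/ and /o/, so it spirantizes to the fricative [v]. /b/ is a stop between vowels /u/ and /a/, so it spirantizes to the fricative [v]. /bluboubageumkub/ → bluvouvageumkub.
Rule 3 (post-nasal voicing): /k/ is a voiceless stop immediately after the nasal /m/, so it voices to [g]. /bluvouvageumkub/ → bluvouvageumgub.
Rule 4 (final devoicing): /b/ is a voiced stop in word-final position, so it devoices to [p]. /bluvouvageumgub/ → bluvouvageumgup.

bluvouvageumgup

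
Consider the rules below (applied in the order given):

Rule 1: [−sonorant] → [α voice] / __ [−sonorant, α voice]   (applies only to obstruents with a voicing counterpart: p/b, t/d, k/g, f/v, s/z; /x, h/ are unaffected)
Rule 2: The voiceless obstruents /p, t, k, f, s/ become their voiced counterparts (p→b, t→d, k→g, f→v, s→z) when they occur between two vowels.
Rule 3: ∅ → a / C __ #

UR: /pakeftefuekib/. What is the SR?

pageftevuegiba

Rule 1 (regressive voicing assimilation): no segment meets the environment; /pakeftefuekib/ is unchanged.
Rule 2 (intervocalic voicing): /k/ is a voiceless obstruent between vowels /a/ and /e/, so it voices to [g]. /f/ is a voiceless obstruent between vowels /e/ and /u/, so it voices to [v]. /k/ is a voiceless obstruent between vowels /e/ and /i/, so it voices to [g]. /pakeftefuekib/ → pageftevuegib.
Rule 3 (final a-epenthesis): the form ends in the consonant /b/, so [a] is inserted word-finally. /pageftevuegib/ → pageftevuegiba.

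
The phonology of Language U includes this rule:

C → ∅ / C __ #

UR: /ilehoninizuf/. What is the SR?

ilehoninizuf

No segment of /ilehoninizuf/ meets the structural description of the rule, so the form surfaces unchanged.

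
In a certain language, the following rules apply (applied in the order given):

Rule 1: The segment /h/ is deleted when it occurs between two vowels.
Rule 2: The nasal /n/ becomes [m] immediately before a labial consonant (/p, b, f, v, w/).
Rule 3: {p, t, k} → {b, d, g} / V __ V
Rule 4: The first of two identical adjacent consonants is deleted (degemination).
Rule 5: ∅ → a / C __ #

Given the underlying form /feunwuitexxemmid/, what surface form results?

feumwuidexemida

Rule 1 (intervocalic h-deletion): no segment meets the environment; /feunwuitexxemmid/ is unchanged.
Rule 2 (nasal place assimilation): /n/ precedes the labial consonant /w/, so it assimilates in place to [m]. /feunwuitexxemmid/ → feumwuitexxemmid.
Rule 3 (intervocalic voicing): /t/ is a voiceless stop between vowels /i/ and /e/, so it voices to [d]. /feumwuitexxemmid/ → feumwuidexxemmid.
Rule 4 (degemination): /xx/ is a geminate; the first /x/ deletes. /mm/ is a geminate; the first /m/ deletes. /feumwuidexxemmid/ → feumwuidexemid.
Rule 5 (final a-epenthesis): the form ends in the consonant /d/, so [a] is inserted word-finally. /feumwuidexemid/ → feumwuidexemida.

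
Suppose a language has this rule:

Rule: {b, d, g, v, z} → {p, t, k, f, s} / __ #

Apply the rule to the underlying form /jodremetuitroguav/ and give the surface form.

/v/ is a voiced obstruent in word-final position, so it devoices to [f].
Surface form: [jodremetuitroguaf].

jodremetuitroguaf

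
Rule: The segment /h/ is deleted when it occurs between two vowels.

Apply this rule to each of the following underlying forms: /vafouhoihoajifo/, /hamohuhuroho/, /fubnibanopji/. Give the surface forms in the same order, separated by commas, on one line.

/vafouhoihoajifo/: /h/ occurs between vowels /u/ and /o/, so it deletes. /h/ occurs between vowels /i/ and /o/, so it deletes. → [vafouoioajifo].
/hamohuhuroho/: /h/ occurs between vowels /o/ and /u/, so it deletes. /h/ occurs between vowels /u/ and /u/, so it deletes. /h/ occurs between vowels /o/ and /o/, so it deletes. → [hamouuroo].
/fubnibanopji/: the rule's environment is not met; surfaces unchanged as [fubnibanopji].

vafouoioajifo, hamouuroo, fubnibanopji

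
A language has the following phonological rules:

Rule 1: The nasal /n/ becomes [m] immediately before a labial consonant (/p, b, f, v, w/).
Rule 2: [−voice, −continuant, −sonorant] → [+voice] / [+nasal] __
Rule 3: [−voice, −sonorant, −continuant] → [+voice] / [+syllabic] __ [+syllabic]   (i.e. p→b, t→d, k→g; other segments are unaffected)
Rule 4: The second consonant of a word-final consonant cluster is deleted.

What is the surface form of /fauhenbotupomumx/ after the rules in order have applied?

Rule 1 (nasal place assimilation): /n/ precedes the labial consonant /b/, so it assimilates in place to [m]. /fauhenbotupomumx/ → fauhembotupomumx.
Rule 2 (post-nasal voicing): no segment meets the environment; /fauhembotupomumx/ is unchanged.
Rule 3 (intervocalic voicing): /t/ is a voiceless stop between vowels /o/ and /u/, so it voices to [d]. /p/ is a voiceless stop between vowels /u/ and /o/, so it voices to [b]. /fauhembotupomumx/ → fauhembodubomumx.
Rule 4 (final cluster simplification): /x/ is the second consonant of a word-final cluster /mx/, so it deletes. /fauhembodubomumx/ → fauhembodubomum.

fauhembodubomum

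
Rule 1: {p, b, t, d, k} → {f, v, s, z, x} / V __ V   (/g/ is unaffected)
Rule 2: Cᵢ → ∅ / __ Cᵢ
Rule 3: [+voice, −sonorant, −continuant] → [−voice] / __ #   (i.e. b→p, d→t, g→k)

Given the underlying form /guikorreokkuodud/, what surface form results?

Rule 1 (intervocalic spirantization): /k/ is a stop between vowels /i/ and /o/, so it spirantizes to the fricative [x]. /d/ is a stop between vowels /o/ and /u/, so it spirantizes to the fricative [z]. /guikorreokkuodud/ → guixorreokkuozud.
Rule 2 (degemination): /rr/ is a geminate; the first /r/ deletes. /kk/ is a geminate; the first /k/ deletes. /guixorreokkuozud/ → guixoreokuozud.
Rule 3 (final devoicing): /d/ is a voiced stop in word-final position, so it devoices to [t]. /guixoreokuozud/ → guixoreokuozut.

guixoreokuozut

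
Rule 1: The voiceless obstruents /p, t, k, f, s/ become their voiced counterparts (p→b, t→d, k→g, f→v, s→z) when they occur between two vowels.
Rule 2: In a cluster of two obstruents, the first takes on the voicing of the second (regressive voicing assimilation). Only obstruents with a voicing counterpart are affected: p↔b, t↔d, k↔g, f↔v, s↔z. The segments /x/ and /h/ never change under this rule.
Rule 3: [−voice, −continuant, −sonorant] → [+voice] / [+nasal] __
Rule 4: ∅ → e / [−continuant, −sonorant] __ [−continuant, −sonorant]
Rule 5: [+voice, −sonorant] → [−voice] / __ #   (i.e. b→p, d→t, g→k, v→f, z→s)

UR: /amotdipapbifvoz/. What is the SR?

amodedibabebivvos

Rule 1 (intervocalic voicing): /p/ is a voiceless obstruent between vowels /i/ and /a/, so it voices to [b]. /amotdipapbifvoz/ → amotdibapbifvoz.
Rule 2 (regressive voicing assimilation): /t/ precedes the voiced obstruent /d/, so it voices to [d] by assimilation. /p/ precedes the voiced obstruent /b/, so it voices to [b] by assimilation. /f/ precedes the voiced obstruent /v/, so it voices to [v] by assimilation. /amotdibapbifvoz/ → amoddibabbivvoz.
Rule 3 (post-nasal voicing): no segment meets the environment; /amoddibabbivvoz/ is unchanged.
Rule 4 (stop-cluster e-epenthesis): /d/ and /d/ form a stop–stop cluster, so [e] is inserted between them. /b/ and /b/ form a stop–stop cluster, so [e] is inserted between them. /amoddibabbivvoz/ → amodedibabebivvoz.
Rule 5 (final devoicing): /z/ is a voiced obstruent in word-final position, so it devoices to [s]. /amodedibabebivvoz/ → amodedibabebivvos.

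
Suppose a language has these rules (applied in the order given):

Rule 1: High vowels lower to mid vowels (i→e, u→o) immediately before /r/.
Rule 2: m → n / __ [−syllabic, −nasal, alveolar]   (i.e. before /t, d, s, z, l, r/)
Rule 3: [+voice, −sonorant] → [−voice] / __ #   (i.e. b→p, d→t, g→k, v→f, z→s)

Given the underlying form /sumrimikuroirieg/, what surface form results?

Rule 1 (pre-rhotic lowering): /u/ is a high vowel immediately before /r/, so it lowers to [o]. /i/ is a high vowel immediately before /r/, so it lowers to [e]. /sumrimikuroirieg/ → sumrimikoroerieg.
Rule 2 (nasal place assimilation): /m/ precedes the alveolar consonant /r/, so it assimilates in place to [n]. /sumrimikoroerieg/ → sunrimikoroerieg.
Rule 3 (final devoicing): /g/ is a voiced obstruent in word-final position, so it devoices to [k]. /sunrimikoroerieg/ → sunrimikoroeriek.

sunrimikoroeriek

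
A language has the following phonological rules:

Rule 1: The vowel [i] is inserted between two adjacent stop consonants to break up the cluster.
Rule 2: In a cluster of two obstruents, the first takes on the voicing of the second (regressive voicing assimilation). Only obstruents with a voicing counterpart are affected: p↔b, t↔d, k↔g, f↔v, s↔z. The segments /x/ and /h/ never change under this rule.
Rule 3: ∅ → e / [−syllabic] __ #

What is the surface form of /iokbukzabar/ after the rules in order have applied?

iokibugzabare

Rule 1 (stop-cluster i-epenthesis): /k/ and /b/ form a stop–stop cluster, so [i] is inserted between them. /iokbukzabar/ → iokibukzabar.
Rule 2 (regressive voicing assimilation): /k/ precedes the voiced obstruent /z/, so it voices to [g] by assimilation. /iokibukzabar/ → iokibugzabar.
Rule 3 (final e-epenthesis): the form ends in the consonant /r/, so [e] is inserted word-finally. /iokibugzabar/ → iokibugzabare.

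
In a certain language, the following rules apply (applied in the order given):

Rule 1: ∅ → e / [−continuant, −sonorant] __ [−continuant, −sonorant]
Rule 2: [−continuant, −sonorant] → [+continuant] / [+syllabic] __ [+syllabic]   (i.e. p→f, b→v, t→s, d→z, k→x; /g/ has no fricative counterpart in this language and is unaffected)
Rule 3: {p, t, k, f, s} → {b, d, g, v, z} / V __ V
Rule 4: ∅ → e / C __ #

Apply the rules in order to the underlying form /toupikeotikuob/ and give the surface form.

touvixeozixuobe

Rule 1 (stop-cluster e-epenthesis): no segment meets the environment; /toupikeotikuob/ is unchanged.
Rule 2 (intervocalic spirantization): /p/ is a stop between vowels /u/ and /i/, so it spirantizes to the fricative [f]. /k/ is a stop between vowels /i/ and /e/, so it spirantizes to the fricative [x]. /t/ is a stop between vowels /o/ and /i/, so it spirantizes to the fricative [s]. /k/ is a stop between vowels /i/ and /u/, so it spirantizes to the fricative [x]. /toupikeotikuob/ → toufixeosixuob.
Rule 3 (intervocalic voicing): /f/ is a voiceless obstruent between vowels /u/ and /i/, so it voices to [v]. /s/ is a voiceless obstruent between vowels /o/ and /i/, so it voices to [z]. /toufixeosixuob/ → touvixeozixuob.
Rule 4 (final e-epenthesis): the form ends in the consonant /b/, so [e] is inserted word-finally. /touvixeozixuob/ → touvixeozixuobe.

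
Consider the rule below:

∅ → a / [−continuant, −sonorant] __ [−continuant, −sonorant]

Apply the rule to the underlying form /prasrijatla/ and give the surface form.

No segment of /prasrijatla/ meets the structural description of the rule, so the form surfaces unchanged.

prasrijatla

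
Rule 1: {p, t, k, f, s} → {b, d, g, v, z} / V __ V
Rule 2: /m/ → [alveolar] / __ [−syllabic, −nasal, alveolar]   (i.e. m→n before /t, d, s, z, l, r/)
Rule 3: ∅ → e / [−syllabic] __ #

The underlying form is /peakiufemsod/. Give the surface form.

Rule 1 (intervocalic voicing): /k/ is a voiceless obstruent between vowels /a/ and /i/, so it voices to [g]. /f/ is a voiceless obstruent between vowels /u/ and /e/, so it voices to [v]. /peakiufemsod/ → peagiuvemsod.
Rule 2 (nasal place assimilation): /m/ precedes the alveolar consonant /s/, so it assimilates in place to [n]. /peagiuvemsod/ → peagiuvensod.
Rule 3 (final e-epenthesis): the form ends in the consonant /d/, so [e] is inserted word-finally. /peagiuvensod/ → peagiuvensode.

peagiuvensode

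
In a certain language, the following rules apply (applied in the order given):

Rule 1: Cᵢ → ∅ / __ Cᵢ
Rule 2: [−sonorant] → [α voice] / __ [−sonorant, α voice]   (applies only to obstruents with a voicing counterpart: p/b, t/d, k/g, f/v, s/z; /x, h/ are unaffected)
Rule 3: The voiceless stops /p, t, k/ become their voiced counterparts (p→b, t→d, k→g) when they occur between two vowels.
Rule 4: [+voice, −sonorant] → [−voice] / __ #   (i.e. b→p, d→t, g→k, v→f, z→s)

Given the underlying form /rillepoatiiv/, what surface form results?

Rule 1 (degemination): /ll/ is a geminate; the first /l/ deletes. /rillepoatiiv/ → rilepoatiiv.
Rule 2 (regressive voicing assimilation): no segment meets the environment; /rilepoatiiv/ is unchanged.
Rule 3 (intervocalic voicing): /p/ is a voiceless stop between vowels /e/ and /o/, so it voices to [b]. /t/ is a voiceless stop between vowels /a/ and /i/, so it voices to [d]. /rilepoatiiv/ → rileboadiiv.
Rule 4 (final devoicing): /v/ is a voiced obstruent in word-final position, so it devoices to [f]. /rileboadiiv/ → rileboadiif.

rileboadiif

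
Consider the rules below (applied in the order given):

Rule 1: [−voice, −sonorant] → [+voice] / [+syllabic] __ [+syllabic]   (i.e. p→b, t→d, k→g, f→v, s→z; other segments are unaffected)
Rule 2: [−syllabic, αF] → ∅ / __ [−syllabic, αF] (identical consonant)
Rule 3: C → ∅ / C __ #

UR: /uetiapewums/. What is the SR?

uediabewum

Rule 1 (intervocalic voicing): /t/ is a voiceless obstruent between vowels /e/ and /i/, so it voices to [d]. /p/ is a voiceless obstruent between vowels /a/ and /e/, so it voices to [b]. /uetiapewums/ → uediabewums.
Rule 2 (degemination): no segment meets the environment; /uediabewums/ is unchanged.
Rule 3 (final cluster simplification): /s/ is the second consonant of a word-final cluster /ms/, so it deletes. /uediabewums/ → uediabewum.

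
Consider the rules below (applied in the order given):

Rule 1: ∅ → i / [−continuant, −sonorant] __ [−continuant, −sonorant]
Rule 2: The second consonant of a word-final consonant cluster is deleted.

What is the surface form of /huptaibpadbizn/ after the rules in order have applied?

Rule 1 (stop-cluster i-epenthesis): /p/ and /t/ form a stop–stop cluster, so [i] is inserted between them. /b/ and /p/ form a stop–stop cluster, so [i] is inserted between them. /d/ and /b/ form a stop–stop cluster, so [i] is inserted between them. /huptaibpadbizn/ → hupitaibipadibizn.
Rule 2 (final cluster simplification): /n/ is the second consonant of a word-final cluster /zn/, so it deletes. /hupitaibipadibizn/ → hupitaibipadibiz.

hupitaibipadibiz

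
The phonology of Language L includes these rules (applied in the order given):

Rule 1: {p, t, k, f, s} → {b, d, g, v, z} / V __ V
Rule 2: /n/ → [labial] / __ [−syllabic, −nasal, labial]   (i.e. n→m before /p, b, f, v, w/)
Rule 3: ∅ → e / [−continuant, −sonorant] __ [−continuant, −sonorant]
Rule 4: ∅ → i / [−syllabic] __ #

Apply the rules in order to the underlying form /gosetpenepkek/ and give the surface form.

gozetepenepekeki

Rule 1 (intervocalic voicing): /s/ is a voiceless obstruent between vowels /o/ and /e/, so it voices to [z]. /gosetpenepkek/ → gozetpenepkek.
Rule 2 (nasal place assimilation): no segment meets the environment; /gozetpenepkek/ is unchanged.
Rule 3 (stop-cluster e-epenthesis): /t/ and /p/ form a stop–stop cluster, so [e] is inserted between them. /p/ and /k/ form a stop–stop cluster, so [e] is inserted between them. /gozetpenepkek/ → gozetepenepekek.
Rule 4 (final i-epenthesis): the form ends in the consonant /k/, so [i] is inserted word-finally. /gozetepenepekek/ → gozetepenepekeki.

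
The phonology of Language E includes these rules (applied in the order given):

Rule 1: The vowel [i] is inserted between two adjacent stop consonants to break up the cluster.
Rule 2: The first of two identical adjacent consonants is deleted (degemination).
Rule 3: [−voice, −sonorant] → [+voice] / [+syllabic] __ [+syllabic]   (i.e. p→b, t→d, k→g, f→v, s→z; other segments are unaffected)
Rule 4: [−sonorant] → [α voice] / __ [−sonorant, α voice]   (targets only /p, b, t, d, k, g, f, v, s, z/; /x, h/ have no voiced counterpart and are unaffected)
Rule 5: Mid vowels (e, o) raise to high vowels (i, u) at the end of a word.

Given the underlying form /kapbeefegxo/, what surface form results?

kabibeevekxu

Rule 1 (stop-cluster i-epenthesis): /p/ and /b/ form a stop–stop cluster, so [i] is inserted between them. /kapbeefegxo/ → kapibeefegxo.
Rule 2 (degemination): no segment meets the environment; /kapibeefegxo/ is unchanged.
Rule 3 (intervocalic voicing): /p/ is a voiceless obstruent between vowels /a/ and /i/, so it voices to [b]. /f/ is a voiceless obstruent between vowels /e/ and /e/, so it voices to [v]. /kapibeefegxo/ → kabibeevegxo.
Rule 4 (regressive voicing assimilation): /g/ precedes the voiceless obstruent /x/, so it devoices to [k] by assimilation. /kabibeevegxo/ → kabibeevekxo.
Rule 5 (final vowel raising): /o/ is a mid vowel in word-final position, so it raises to [u]. /kabibeevekxo/ → kabibeevekxu.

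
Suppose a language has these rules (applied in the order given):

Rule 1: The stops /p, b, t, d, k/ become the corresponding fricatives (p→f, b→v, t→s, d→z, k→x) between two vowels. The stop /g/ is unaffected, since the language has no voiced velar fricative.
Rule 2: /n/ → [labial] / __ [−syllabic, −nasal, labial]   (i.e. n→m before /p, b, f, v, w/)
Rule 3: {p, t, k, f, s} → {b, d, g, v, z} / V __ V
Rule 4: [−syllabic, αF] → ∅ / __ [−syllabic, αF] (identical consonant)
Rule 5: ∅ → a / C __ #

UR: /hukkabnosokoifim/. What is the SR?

hukabnozoxoivima

Rule 1 (intervocalic spirantization): /k/ is a stop between vowels /o/ and /o/, so it spirantizes to the fricative [x]. /hukkabnosokoifim/ → hukkabnosoxoifim.
Rule 2 (nasal place assimilation): no segment meets the environment; /hukkabnosoxoifim/ is unchanged.
Rule 3 (intervocalic voicing): /s/ is a voiceless obstruent between vowels /o/ and /o/, so it voices to [z]. /f/ is a voiceless obstruent between vowels /i/ and /i/, so it voices to [v]. /hukkabnosoxoifim/ → hukkabnozoxoivim.
Rule 4 (degemination): /kk/ is a geminate; the first /k/ deletes. /hukkabnozoxoivim/ → hukabnozoxoivim.
Rule 5 (final a-epenthesis): the form ends in the consonant /m/, so [a] is inserted word-finally. /hukabnozoxoivim/ → hukabnozoxoivima.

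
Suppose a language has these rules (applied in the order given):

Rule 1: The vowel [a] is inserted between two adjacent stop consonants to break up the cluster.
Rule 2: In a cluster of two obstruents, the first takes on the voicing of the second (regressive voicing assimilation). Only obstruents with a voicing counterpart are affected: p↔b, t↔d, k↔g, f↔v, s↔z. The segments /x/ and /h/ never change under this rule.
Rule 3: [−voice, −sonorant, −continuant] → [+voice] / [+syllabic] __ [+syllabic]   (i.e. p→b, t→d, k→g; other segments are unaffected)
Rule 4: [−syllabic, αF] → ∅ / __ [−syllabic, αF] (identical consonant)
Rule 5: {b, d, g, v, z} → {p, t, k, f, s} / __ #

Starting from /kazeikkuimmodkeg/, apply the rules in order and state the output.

kazeigaguimodagek

Rule 1 (stop-cluster a-epenthesis): /k/ and /k/ form a stop–stop cluster, so [a] is inserted between them. /d/ and /k/ form a stop–stop cluster, so [a] is inserted between them. /kazeikkuimmodkeg/ → kazeikakuimmodakeg.
Rule 2 (regressive voicing assimilation): no segment meets the environment; /kazeikakuimmodakeg/ is unchanged.
Rule 3 (intervocalic voicing): /k/ is a voiceless stop between vowels /i/ and /a/, so it voices to [g]. /k/ is a voiceless stop between vowels /a/ and /u/, so it voices to [g]. /k/ is a voiceless stop between vowels /a/ and /e/, so it voices to [g]. /kazeikakuimmodakeg/ → kazeigaguimmodageg.
Rule 4 (degemination): /mm/ is a geminate; the first /m/ deletes. /kazeigaguimmodageg/ → kazeigaguimodageg.
Rule 5 (final devoicing): /g/ is a voiced obstruent in word-final position, so it devoices to [k]. /kazeigaguimodageg/ → kazeigaguimodagek.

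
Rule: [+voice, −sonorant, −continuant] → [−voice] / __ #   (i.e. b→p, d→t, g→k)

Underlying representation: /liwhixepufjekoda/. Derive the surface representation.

No segment of /liwhixepufjekoda/ meets the structural description of the rule, so the form surfaces unchanged.

liwhixepufjekoda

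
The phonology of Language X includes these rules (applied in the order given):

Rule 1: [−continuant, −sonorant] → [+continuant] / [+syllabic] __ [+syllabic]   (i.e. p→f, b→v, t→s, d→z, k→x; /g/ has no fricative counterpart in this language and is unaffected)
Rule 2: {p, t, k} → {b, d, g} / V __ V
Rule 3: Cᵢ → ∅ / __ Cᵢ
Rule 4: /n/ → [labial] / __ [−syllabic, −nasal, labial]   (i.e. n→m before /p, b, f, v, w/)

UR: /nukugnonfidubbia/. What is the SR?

nuxugnomfizubia

Rule 1 (intervocalic spirantization): /k/ is a stop between vowels /u/ and /u/, so it spirantizes to the fricative [x]. /d/ is a stop between vowels /i/ and /u/, so it spirantizes to the fricative [z]. /nukugnonfidubbia/ → nuxugnonfizubbia.
Rule 2 (intervocalic voicing): no segment meets the environment; /nuxugnonfizubbia/ is unchanged.
Rule 3 (degemination): /bb/ is a geminate; the first /b/ deletes. /nuxugnonfizubbia/ → nuxugnonfizubia.
Rule 4 (nasal place assimilation): /n/ precedes the labial consonant /f/, so it assimilates in place to [m]. /nuxugnonfizubia/ → nuxugnomfizubia.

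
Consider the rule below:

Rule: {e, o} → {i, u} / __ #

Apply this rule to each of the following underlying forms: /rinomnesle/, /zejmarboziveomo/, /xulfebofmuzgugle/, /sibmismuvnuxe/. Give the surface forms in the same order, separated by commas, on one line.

/rinomnesle/: /e/ is a mid vowel in word-final position, so it raises to [i]. → [rinomnesli].
/zejmarboziveomo/: /o/ is a mid vowel in word-final position, so it raises to [u]. → [zejmarboziveomu].
/xulfebofmuzgugle/: /e/ is a mid vowel in word-final position, so it raises to [i]. → [xulfebofmuzgugli].
/sibmismuvnuxe/: /e/ is a mid vowel in word-final position, so it raises to [i]. → [sibmismuvnuxi].

rinomnesli, zejmarboziveomu, xulfebofmuzgugli, sibmismuvnuxi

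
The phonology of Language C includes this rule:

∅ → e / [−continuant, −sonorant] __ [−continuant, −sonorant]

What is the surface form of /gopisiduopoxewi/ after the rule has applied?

gopisiduopoxewi

No segment of /gopisiduopoxewi/ meets the structural description of the rule, so the form surfaces unchanged.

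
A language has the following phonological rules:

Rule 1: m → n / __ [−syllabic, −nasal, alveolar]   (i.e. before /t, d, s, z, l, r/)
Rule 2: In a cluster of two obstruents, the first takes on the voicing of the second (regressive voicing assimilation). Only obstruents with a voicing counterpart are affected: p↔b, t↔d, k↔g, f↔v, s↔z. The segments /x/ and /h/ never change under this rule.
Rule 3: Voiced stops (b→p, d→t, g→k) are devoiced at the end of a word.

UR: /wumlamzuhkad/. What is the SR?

Rule 1 (nasal place assimilation): /m/ precedes the alveolar consonant /l/, so it assimilates in place to [n]. /m/ precedes the alveolar consonant /z/, so it assimilates in place to [n]. /wumlamzuhkad/ → wunlanzuhkad.
Rule 2 (regressive voicing assimilation): no segment meets the environment; /wunlanzuhkad/ is unchanged.
Rule 3 (final devoicing): /d/ is a voiced stop in word-final position, so it devoices to [t]. /wunlanzuhkad/ → wunlanzuhkat.

wunlanzuhkat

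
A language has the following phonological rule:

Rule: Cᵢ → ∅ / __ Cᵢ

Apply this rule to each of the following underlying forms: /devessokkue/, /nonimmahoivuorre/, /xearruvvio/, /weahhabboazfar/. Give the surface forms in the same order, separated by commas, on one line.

/devessokkue/: /ss/ is a geminate; the first /s/ deletes. /kk/ is a geminate; the first /k/ deletes. → [devesokue].
/nonimmahoivuorre/: /mm/ is a geminate; the first /m/ deletes. /rr/ is a geminate; the first /r/ deletes. → [nonimahoivuore].
/xearruvvio/: /rr/ is a geminate; the first /r/ deletes. /vv/ is a geminate; the first /v/ deletes. → [xearuvio].
/weahhabboazfar/: /hh/ is a geminate; the first /h/ deletes. /bb/ is a geminate; the first /b/ deletes. → [weahaboazfar].

devesokue, nonimahoivuore, xearuvio, weahaboazfar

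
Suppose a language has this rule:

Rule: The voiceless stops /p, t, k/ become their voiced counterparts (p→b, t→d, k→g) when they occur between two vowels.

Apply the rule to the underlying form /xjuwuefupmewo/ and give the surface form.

No segment of /xjuwuefupmewo/ meets the structural description of the rule, so the form surfaces unchanged.

xjuwuefupmewo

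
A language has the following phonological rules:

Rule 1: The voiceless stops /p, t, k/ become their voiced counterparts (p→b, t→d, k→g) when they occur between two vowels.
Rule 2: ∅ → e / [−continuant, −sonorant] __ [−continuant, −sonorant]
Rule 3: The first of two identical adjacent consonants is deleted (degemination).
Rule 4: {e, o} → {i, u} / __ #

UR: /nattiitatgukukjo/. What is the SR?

natetiidategugukju

Rule 1 (intervocalic voicing): /t/ is a voiceless stop between vowels /i/ and /a/, so it voices to [d]. /k/ is a voiceless stop between vowels /u/ and /u/, so it voices to [g]. /nattiitatgukukjo/ → nattiidatgugukjo.
Rule 2 (stop-cluster e-epenthesis): /t/ and /t/ form a stop–stop cluster, so [e] is inserted between them. /t/ and /g/ form a stop–stop cluster, so [e] is inserted between them. /nattiidatgugukjo/ → natetiidategugukjo.
Rule 3 (degemination): no segment meets the environment; /natetiidategugukjo/ is unchanged.
Rule 4 (final vowel raising): /o/ is a mid vowel in word-final position, so it raises to [u]. /natetiidategugukjo/ → natetiidategugukju.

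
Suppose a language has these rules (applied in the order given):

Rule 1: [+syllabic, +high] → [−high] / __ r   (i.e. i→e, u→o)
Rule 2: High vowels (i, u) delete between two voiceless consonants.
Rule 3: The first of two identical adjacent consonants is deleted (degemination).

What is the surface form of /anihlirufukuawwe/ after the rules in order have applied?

anihlerufkuawe

Rule 1 (pre-rhotic lowering): /i/ is a high vowel immediately before /r/, so it lowers to [e]. /anihlirufukuawwe/ → anihlerufukuawwe.
Rule 2 (high vowel syncope): /u/ is a high vowel flanked by voiceless consonants /f/ and /k/, so it deletes. /anihlerufukuawwe/ → anihlerufkuawwe.
Rule 3 (degemination): /ww/ is a geminate; the first /w/ deletes. /anihlerufkuawwe/ → anihlerufkuawe.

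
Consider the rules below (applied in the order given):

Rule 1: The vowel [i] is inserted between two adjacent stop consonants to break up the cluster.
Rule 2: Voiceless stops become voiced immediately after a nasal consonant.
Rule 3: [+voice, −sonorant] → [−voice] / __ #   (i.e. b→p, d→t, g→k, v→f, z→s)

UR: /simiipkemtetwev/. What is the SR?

simiipikemdetwef

Rule 1 (stop-cluster i-epenthesis): /p/ and /k/ form a stop–stop cluster, so [i] is inserted between them. /simiipkemtetwev/ → simiipikemtetwev.
Rule 2 (post-nasal voicing): /t/ is a voiceless stop immediately after the nasal /m/, so it voices to [d]. /simiipikemtetwev/ → simiipikemdetwev.
Rule 3 (final devoicing): /v/ is a voiced obstruent in word-final position, so it devoices to [f]. /simiipikemdetwev/ → simiipikemdetwef.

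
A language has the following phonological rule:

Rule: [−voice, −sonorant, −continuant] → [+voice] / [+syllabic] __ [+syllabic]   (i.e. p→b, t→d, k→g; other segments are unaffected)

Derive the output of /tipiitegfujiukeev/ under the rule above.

Scanning /tipiitegfujiukeev/: /t/ at position 1 is not in the conditioning environment; /p/ is a voiceless stop between vowels /i/ and /i/, so it voices to [b]; /t/ is a voiceless stop between vowels /i/ and /e/, so it voices to [d]; /k/ is a voiceless stop between vowels /u/ and /e/, so it voices to [g].
Result: [tibiidegfujiugeev].

tibiidegfujiugeev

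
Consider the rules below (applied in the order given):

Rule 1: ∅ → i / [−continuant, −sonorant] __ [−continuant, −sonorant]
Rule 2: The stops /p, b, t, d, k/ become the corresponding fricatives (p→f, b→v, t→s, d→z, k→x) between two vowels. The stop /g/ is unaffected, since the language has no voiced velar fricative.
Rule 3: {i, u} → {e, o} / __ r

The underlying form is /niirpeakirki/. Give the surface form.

Rule 1 (stop-cluster i-epenthesis): no segment meets the environment; /niirpeakirki/ is unchanged.
Rule 2 (intervocalic spirantization): /k/ is a stop between vowels /a/ and /i/, so it spirantizes to the fricative [x]. /niirpeakirki/ → niirpeaxirki.
Rule 3 (pre-rhotic lowering): /i/ is a high vowel immediately before /r/, so it lowers to [e]. /i/ is a high vowel immediately before /r/, so it lowers to [e]. /niirpeaxirki/ → nierpeaxerki.

nierpeaxerki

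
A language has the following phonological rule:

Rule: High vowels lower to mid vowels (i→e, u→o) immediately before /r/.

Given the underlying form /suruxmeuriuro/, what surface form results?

soruxmeorioro

/u/ is a high vowel immediately before /r/, so it lowers to [o].
/u/ is a high vowel immediately before /r/, so it lowers to [o].
/u/ is a high vowel immediately before /r/, so it lowers to [o].
The other instances of /u/, /i/ do not occur in the required environment and remain unchanged.
Surface form: [soruxmeorioro].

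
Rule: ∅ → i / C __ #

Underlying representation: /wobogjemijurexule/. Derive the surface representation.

No segment of /wobogjemijurexule/ meets the structural description of the rule, so the form surfaces unchanged.

wobogjemijurexule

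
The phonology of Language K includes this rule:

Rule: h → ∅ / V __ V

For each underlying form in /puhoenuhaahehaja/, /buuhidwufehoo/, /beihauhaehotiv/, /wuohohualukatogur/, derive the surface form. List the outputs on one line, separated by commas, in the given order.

/puhoenuhaahehaja/: /h/ occurs between vowels /u/ and /o/, so it deletes. /h/ occurs between vowels /u/ and /a/, so it deletes. /h/ occurs between vowels /a/ and /e/, so it deletes. /h/ occurs between vowels /e/ and /a/, so it deletes. → [puoenuaaeaja].
/buuhidwufehoo/: /h/ occurs between vowels /u/ and /i/, so it deletes. /h/ occurs between vowels /e/ and /o/, so it deletes. → [buuidwufeoo].
/beihauhaehotiv/: /h/ occurs between vowels /i/ and /a/, so it deletes. /h/ occurs between vowels /u/ and /a/, so it deletes. /h/ occurs between vowels /e/ and /o/, so it deletes. → [beiauaeotiv].
/wuohohualukatogur/: /h/ occurs between vowels /o/ and /o/, so it deletes. /h/ occurs between vowels /o/ and /u/, so it deletes. → [wuooualukatogur].

puoenuaaeaja, buuidwufeoo, beiauaeotiv, wuooualukatogur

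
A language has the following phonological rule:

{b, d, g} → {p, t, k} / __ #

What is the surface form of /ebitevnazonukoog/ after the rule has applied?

/g/ is a voiced stop in word-final position, so it devoices to [k].
Surface form: [ebitevnazonukook].

ebitevnazonukook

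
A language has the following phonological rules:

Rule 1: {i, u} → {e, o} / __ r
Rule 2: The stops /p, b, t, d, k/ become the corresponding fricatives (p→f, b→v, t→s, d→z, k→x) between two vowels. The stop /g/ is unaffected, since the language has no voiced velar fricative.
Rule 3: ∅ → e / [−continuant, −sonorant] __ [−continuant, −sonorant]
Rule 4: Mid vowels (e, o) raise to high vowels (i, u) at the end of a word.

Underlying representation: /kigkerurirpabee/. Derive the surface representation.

kigekerorerpavei

Rule 1 (pre-rhotic lowering): /u/ is a high vowel immediately before /r/, so it lowers to [o]. /i/ is a high vowel immediately before /r/, so it lowers to [e]. /kigkerurirpabee/ → kigkerorerpabee.
Rule 2 (intervocalic spirantization): /b/ is a stop between vowels /a/ and /e/, so it spirantizes to the fricative [v]. /kigkerorerpabee/ → kigkerorerpavee.
Rule 3 (stop-cluster e-epenthesis): /g/ and /k/ form a stop–stop cluster, so [e] is inserted between them. /kigkerorerpavee/ → kigekerorerpavee.
Rule 4 (final vowel raising): /e/ is a mid vowel in word-final position, so it raises to [i]. /kigekerorerpavee/ → kigekerorerpavei.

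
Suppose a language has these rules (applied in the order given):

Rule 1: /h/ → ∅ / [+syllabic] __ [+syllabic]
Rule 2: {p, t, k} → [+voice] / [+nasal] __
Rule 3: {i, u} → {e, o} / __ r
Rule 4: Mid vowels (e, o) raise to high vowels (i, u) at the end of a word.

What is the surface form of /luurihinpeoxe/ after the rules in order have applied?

luoriinbeoxi

Rule 1 (intervocalic h-deletion): /h/ occurs between vowels /i/ and /i/, so it deletes. /luurihinpeoxe/ → luuriinpeoxe.
Rule 2 (post-nasal voicing): /p/ is a voiceless stop immediately after the nasal /n/, so it voices to [b]. /luuriinpeoxe/ → luuriinbeoxe.
Rule 3 (pre-rhotic lowering): /u/ is a high vowel immediately before /r/, so it lowers to [o]. /luuriinbeoxe/ → luoriinbeoxe.
Rule 4 (final vowel raising): /e/ is a mid vowel in word-final position, so it raises to [i]. /luoriinbeoxe/ → luoriinbeoxi.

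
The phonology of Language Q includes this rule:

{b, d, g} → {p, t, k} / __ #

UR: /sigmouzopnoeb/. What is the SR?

sigmouzopnoep

Scanning /sigmouzopnoeb/: /g/ at position 3 is not in the conditioning environment; /b/ is a voiced stop in word-final position, so it devoices to [p].
Result: [sigmouzopnoep].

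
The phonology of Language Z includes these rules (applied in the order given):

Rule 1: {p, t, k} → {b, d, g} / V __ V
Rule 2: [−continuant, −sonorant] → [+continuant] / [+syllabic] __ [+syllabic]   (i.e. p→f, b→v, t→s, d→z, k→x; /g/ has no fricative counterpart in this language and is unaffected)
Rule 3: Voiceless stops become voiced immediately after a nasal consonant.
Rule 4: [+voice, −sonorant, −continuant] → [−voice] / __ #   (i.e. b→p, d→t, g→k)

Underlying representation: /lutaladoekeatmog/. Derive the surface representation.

luzalazoegeatmok

Rule 1 (intervocalic voicing): /t/ is a voiceless stop between vowels /u/ and /a/, so it voices to [d]. /k/ is a voiceless stop between vowels /e/ and /e/, so it voices to [g]. /lutaladoekeatmog/ → ludaladoegeatmog.
Rule 2 (intervocalic spirantization): /d/ is a stop between vowels /u/ and /a/, so it spirantizes to the fricative [z]. /d/ is a stop between vowels /a/ and /o/, so it spirantizes to the fricative [z]. /ludaladoegeatmog/ → luzalazoegeatmog.
Rule 3 (post-nasal voicing): no segment meets the environment; /luzalazoegeatmog/ is unchanged.
Rule 4 (final devoicing): /g/ is a voiced stop in word-final position, so it devoices to [k]. /luzalazoegeatmog/ → luzalazoegeatmok.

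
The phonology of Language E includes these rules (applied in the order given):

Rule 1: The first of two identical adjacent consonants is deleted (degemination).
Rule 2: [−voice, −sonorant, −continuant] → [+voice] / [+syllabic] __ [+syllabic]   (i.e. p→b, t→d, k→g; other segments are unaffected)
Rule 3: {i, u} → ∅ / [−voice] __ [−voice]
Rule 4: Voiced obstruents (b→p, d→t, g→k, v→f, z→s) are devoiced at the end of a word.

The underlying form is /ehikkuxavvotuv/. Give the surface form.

ehiguxavoduf

Rule 1 (degemination): /kk/ is a geminate; the first /k/ deletes. /vv/ is a geminate; the first /v/ deletes. /ehikkuxavvotuv/ → ehikuxavotuv.
Rule 2 (intervocalic voicing): /k/ is a voiceless stop between vowels /i/ and /u/, so it voices to [g]. /t/ is a voiceless stop between vowels /o/ and /u/, so it voices to [d]. /ehikuxavotuv/ → ehiguxavoduv.
Rule 3 (high vowel syncope): no segment meets the environment; /ehiguxavoduv/ is unchanged.
Rule 4 (final devoicing): /v/ is a voiced obstruent in word-final position, so it devoices to [f]. /ehiguxavoduv/ → ehiguxavoduf.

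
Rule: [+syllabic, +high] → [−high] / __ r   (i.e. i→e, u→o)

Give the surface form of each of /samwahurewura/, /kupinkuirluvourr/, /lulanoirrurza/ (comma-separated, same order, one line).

samwahorewora, kupinkuerluvoorr, lulanoerrorza

/samwahurewura/: /u/ is a high vowel immediately before /r/, so it lowers to [o]. /u/ is a high vowel immediately before /r/, so it lowers to [o]. → [samwahorewora].
/kupinkuirluvourr/: /i/ is a high vowel immediately before /r/, so it lowers to [e]. /u/ is a high vowel immediately before /r/, so it lowers to [o]. → [kupinkuerluvoorr].
/lulanoirrurza/: /i/ is a high vowel immediately before /r/, so it lowers to [e]. /u/ is a high vowel immediately before /r/, so it lowers to [o]. → [lulanoerrorza].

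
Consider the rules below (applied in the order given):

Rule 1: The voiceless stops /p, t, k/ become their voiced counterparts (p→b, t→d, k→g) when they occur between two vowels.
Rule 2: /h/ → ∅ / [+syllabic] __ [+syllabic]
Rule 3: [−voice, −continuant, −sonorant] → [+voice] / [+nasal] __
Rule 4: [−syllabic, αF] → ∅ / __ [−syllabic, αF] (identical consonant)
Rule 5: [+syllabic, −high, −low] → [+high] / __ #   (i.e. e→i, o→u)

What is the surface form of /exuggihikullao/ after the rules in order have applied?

Rule 1 (intervocalic voicing): /k/ is a voiceless stop between vowels /i/ and /u/, so it voices to [g]. /exuggihikullao/ → exuggihigullao.
Rule 2 (intervocalic h-deletion): /h/ occurs between vowels /i/ and /i/, so it deletes. /exuggihigullao/ → exuggiigullao.
Rule 3 (post-nasal voicing): no segment meets the environment; /exuggiigullao/ is unchanged.
Rule 4 (degemination): /gg/ is a geminate; the first /g/ deletes. /ll/ is a geminate; the first /l/ deletes. /exuggiigullao/ → exugiigulao.
Rule 5 (final vowel raising): /o/ is a mid vowel in word-final position, so it raises to [u]. /exugiigulao/ → exugiigulau.

exugiigulau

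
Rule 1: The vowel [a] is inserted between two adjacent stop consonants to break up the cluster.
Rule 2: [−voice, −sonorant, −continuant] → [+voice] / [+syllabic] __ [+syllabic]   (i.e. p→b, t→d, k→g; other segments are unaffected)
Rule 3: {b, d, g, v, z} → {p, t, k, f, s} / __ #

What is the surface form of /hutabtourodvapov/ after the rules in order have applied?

Rule 1 (stop-cluster a-epenthesis): /b/ and /t/ form a stop–stop cluster, so [a] is inserted between them. /hutabtourodvapov/ → hutabatourodvapov.
Rule 2 (intervocalic voicing): /t/ is a voiceless stop between vowels /u/ and /a/, so it voices to [d]. /t/ is a voiceless stop between vowels /a/ and /o/, so it voices to [d]. /p/ is a voiceless stop between vowels /a/ and /o/, so it voices to [b]. /hutabatourodvapov/ → hudabadourodvabov.
Rule 3 (final devoicing): /v/ is a voiced obstruent in word-final position, so it devoices to [f]. /hudabadourodvabov/ → hudabadourodvabof.

hudabadourodvabof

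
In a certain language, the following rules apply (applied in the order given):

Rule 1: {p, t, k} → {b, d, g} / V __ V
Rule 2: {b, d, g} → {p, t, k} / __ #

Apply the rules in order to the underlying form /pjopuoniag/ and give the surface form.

Rule 1 (intervocalic voicing): /p/ is a voiceless stop between vowels /o/ and /u/, so it voices to [b]. /pjopuoniag/ → pjobuoniag.
Rule 2 (final devoicing): /g/ is a voiced stop in word-final position, so it devoices to [k]. /pjobuoniag/ → pjobuoniak.

pjobuoniak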